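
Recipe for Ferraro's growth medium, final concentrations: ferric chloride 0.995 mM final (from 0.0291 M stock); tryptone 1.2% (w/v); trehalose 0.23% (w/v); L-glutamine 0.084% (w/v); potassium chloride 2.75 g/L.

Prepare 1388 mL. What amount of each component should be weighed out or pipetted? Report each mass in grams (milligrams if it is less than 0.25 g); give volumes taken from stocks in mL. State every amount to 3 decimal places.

ferric chloride 47.459 mL; tryptone 16.656 g; trehalose 3.192 g; L-glutamine 1.166 g; potassium chloride 3.817 g

Target volume = 1388 mL = 1.388 L.
ferric chloride: dilute stock: 0.995 mM × 1388 mL ÷ 29.1 mM = 47.459 mL
tryptone: 1.2 g per 100 mL × 1388 mL ÷ 100 = 16.656 g
trehalose: 0.23% w/v = 2.3 g/L → 2.3 × 1.388 L = 3.192 g
L-glutamine: 0.084 g per 100 mL × 1388 mL ÷ 100 = 1.166 g
potassium chloride: 2.75 g/L × 1.388 L = 3.817 g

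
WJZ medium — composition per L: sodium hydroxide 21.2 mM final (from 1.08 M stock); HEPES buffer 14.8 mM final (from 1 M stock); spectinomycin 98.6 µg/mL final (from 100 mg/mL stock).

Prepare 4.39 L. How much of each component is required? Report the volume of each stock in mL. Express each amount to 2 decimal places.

sodium hydroxide 86.17 mL; HEPES buffer 64.97 mL; spectinomycin 4.33 mL

Scale factor relative to 1 L: 4.39.
sodium hydroxide: V = C2·V2/C1 = 21.2 mM × 4390 mL ÷ 1080 mM = 86.17 mL
HEPES buffer: dilute stock: 14.8 mM × 4390 mL ÷ 1000 mM = 64.97 mL
spectinomycin: dilute stock: 98.6 µg/mL × 4390 mL ÷ 100000 µg/mL = 4.33 mL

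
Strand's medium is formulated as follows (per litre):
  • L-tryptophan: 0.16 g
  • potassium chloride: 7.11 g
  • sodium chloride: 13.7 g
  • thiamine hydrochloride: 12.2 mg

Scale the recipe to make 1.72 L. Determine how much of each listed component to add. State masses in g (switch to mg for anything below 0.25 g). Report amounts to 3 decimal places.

L-tryptophan 0.275 g; potassium chloride 12.229 g; sodium chloride 23.564 g; thiamine hydrochloride 20.984 mg

Ratio of target to recipe volume: 1720 / 1000 = 1.72.
L-tryptophan: 0.16 g × (1720 mL / 1000 mL) = 0.275 g
potassium chloride: 7.11 g × (1720 mL / 1000 mL) = 12.229 g
sodium chloride: 13.7 g × (1720 mL / 1000 mL) = 23.564 g
thiamine hydrochloride: 12.2 mg × (1720 mL / 1000 mL) = 20.984 mg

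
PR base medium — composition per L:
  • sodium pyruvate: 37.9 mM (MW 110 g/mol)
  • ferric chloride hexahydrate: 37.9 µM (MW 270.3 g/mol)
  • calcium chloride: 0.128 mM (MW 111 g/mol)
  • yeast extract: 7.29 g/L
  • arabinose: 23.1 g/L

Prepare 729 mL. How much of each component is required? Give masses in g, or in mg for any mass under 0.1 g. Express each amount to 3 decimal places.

sodium pyruvate 3.039 g; ferric chloride hexahydrate 7.468 mg; calcium chloride 10.358 mg; yeast extract 5.314 g; arabinose 16.840 g

Target volume = 729 mL = 0.729 L.
sodium pyruvate: 37.9 mmol/L × 110 g/mol × 0.729 L ÷ 1000 = 3.039 g
ferric chloride hexahydrate: 37.9 µmol/L × 270.3 g/mol × 0.729 L ÷ 1000 = 7.468 mg
calcium chloride: 0.128 mmol/L × 111 mg/mmol × 0.729 L = 10.358 mg
yeast extract: 7.29 g/L × 0.729 L = 5.314 g
arabinose: 23.1 g/L × 0.729 L = 16.840 g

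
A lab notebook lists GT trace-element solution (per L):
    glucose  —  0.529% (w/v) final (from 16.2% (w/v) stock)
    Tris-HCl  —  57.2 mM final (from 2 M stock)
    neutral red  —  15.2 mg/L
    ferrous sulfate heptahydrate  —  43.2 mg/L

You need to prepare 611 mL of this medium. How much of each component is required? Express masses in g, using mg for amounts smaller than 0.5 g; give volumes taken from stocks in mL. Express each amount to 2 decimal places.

glucose 19.95 mL; Tris-HCl 17.47 mL; neutral red 9.29 mg; ferrous sulfate heptahydrate 26.40 mg

Scale factor relative to 1 L: 0.611.
glucose: C1V1 = C2V2 → 0.529% ÷ 16.2% × 611 mL = 19.95 mL
Tris-HCl: V = C2·V2/C1 = 57.2 mM × 611 mL ÷ 2000 mM = 17.47 mL
neutral red: 15.2 mg/L × 0.611 L = 9.29 mg
ferrous sulfate heptahydrate: 43.2 mg/L × 0.611 L = 26.40 mg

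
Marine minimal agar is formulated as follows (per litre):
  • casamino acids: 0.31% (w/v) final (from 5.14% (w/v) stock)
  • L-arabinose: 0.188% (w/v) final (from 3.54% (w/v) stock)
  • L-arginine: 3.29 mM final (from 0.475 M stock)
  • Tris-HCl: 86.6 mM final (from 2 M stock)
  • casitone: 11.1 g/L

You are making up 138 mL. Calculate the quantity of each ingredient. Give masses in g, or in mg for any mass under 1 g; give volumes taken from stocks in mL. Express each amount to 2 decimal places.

casamino acids 8.32 mL; L-arabinose 7.33 mL; L-arginine 0.96 mL; Tris-HCl 5.98 mL; casitone 1.53 g

Working volume: 138 mL = 0.138 L.
casamino acids: C1V1 = C2V2 → 0.31% ÷ 5.14% × 138 mL = 8.32 mL
L-arabinose: V = C2·V2/C1 = 0.188% ÷ 3.54% × 138 mL = 7.33 mL
L-arginine: C1V1 = C2V2 → 3.29 mM × 138 mL ÷ 475 mM = 0.96 mL
Tris-HCl: C1V1 = C2V2 → 86.6 mM × 138 mL ÷ 2000 mM = 5.98 mL
casitone: 11.1 g/L × 0.138 L = 1.53 g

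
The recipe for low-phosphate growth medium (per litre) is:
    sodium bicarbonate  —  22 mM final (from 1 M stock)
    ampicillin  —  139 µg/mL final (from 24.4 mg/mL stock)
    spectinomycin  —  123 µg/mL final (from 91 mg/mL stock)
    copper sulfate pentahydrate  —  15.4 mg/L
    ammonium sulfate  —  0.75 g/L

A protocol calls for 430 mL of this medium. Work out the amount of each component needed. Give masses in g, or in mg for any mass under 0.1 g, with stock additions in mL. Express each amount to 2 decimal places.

sodium bicarbonate 9.46 mL; ampicillin 2.45 mL; spectinomycin 0.58 mL; copper sulfate pentahydrate 6.62 mg; ammonium sulfate 0.32 g

Scale factor relative to 1 L: 0.43.
sodium bicarbonate: dilute stock: 22 mM × 430 mL ÷ 1000 mM = 9.46 mL
ampicillin: C1V1 = C2V2 → 139 µg/mL × 430 mL ÷ 24400 µg/mL = 2.45 mL
spectinomycin: C1V1 = C2V2 → 123 µg/mL × 430 mL ÷ 91000 µg/mL = 0.58 mL
copper sulfate pentahydrate: 15.4 mg/L × 0.43 L = 6.62 mg
ammonium sulfate: 0.75 g/L × 0.43 L = 0.32 g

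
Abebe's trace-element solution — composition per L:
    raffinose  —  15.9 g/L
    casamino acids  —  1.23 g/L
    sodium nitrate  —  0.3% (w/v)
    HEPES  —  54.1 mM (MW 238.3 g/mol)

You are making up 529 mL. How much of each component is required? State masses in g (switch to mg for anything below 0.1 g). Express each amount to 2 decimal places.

raffinose 8.41 g; casamino acids 0.65 g; sodium nitrate 1.59 g; HEPES 6.82 g

Target volume = 529 mL = 0.529 L.
raffinose: 15.9 g/L × 0.529 L = 8.41 g
casamino acids: 1.23 g/L × 0.529 L = 0.65 g
sodium nitrate: 0.3% w/v = 3 g/L → 3 × 0.529 L = 1.59 g
HEPES: 54.1 mmol/L × 238.3 g/mol × 0.529 L ÷ 1000 = 6.82 g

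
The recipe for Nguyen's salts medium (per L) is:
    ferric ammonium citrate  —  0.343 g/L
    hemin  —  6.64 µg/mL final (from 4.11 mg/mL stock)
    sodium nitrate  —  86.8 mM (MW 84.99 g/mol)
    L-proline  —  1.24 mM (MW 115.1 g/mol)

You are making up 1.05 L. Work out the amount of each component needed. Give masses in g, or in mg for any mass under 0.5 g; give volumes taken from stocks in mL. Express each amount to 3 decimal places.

Working volume: 1.05 L.
ferric ammonium citrate: 0.343 g/L × 1.05 L = 0.36015 g = 360.150 mg
hemin: C1V1 = C2V2 → 6.64 µg/mL × 1050 mL ÷ 4110 µg/mL = 1.696 mL
sodium nitrate: 86.8 mmol/L × 84.99 g/mol × 1.05 L ÷ 1000 = 7.746 g
L-proline: 1.24 mmol/L × 115.1 mg/mmol × 1.05 L = 149.860 mg

ferric ammonium citrate 360.150 mg; hemin 1.696 mL; sodium nitrate 7.746 g; L-proline 149.860 mg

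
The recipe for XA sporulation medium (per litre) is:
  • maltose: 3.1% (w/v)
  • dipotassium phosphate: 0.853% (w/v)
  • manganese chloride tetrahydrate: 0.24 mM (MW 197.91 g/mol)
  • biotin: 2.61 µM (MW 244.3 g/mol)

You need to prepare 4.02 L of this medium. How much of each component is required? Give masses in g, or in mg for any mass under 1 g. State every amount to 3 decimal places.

maltose 124.620 g; dipotassium phosphate 34.291 g; manganese chloride tetrahydrate 190.944 mg; biotin 2.563 mg

Working volume: 4.02 L.
maltose: 3.1% w/v = 31 g/L → 31 × 4.02 L = 124.620 g
dipotassium phosphate: 0.853% w/v = 8.53 g/L → 8.53 × 4.02 L = 34.291 g
manganese chloride tetrahydrate: 0.24 mmol/L × 197.91 mg/mmol × 4.02 L = 190.944 mg
biotin: 2.61 µmol/L × 244.3 g/mol × 4.02 L ÷ 1000 = 2.563 mg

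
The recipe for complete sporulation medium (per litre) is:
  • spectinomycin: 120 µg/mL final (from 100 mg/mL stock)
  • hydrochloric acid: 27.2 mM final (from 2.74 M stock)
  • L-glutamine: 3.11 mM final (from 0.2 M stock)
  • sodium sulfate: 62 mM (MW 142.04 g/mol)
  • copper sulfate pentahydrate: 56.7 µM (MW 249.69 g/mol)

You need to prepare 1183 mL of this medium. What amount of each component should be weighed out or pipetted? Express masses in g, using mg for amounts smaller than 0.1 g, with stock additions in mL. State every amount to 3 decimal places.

Target volume = 1183 mL = 1.183 L.
spectinomycin: V = C2·V2/C1 = 120 µg/mL × 1183 mL ÷ 100000 µg/mL = 1.420 mL
hydrochloric acid: dilute stock: 27.2 mM × 1183 mL ÷ 2740 mM = 11.744 mL
L-glutamine: C1V1 = C2V2 → 3.11 mM × 1183 mL ÷ 200 mM = 18.396 mL
sodium sulfate: 62 mmol/L × 142.04 g/mol × 1.183 L ÷ 1000 = 10.418 g
copper sulfate pentahydrate: 56.7 µmol/L × 249.69 g/mol × 1.183 L ÷ 1000 = 16.748 mg

spectinomycin 1.420 mL; hydrochloric acid 11.744 mL; L-glutamine 18.396 mL; sodium sulfate 10.418 g; copper sulfate pentahydrate 16.748 mg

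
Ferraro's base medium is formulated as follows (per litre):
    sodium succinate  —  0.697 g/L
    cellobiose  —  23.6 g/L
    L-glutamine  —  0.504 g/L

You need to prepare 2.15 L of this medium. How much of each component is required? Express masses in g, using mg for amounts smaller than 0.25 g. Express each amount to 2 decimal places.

Scale factor relative to 1 L: 2.15.
sodium succinate: 0.697 g/L × 2.15 L = 1.50 g
cellobiose: 23.6 g/L × 2.15 L = 50.74 g
L-glutamine: 0.504 g/L × 2.15 L = 1.08 g

sodium succinate 1.50 g; cellobiose 50.74 g; L-glutamine 1.08 g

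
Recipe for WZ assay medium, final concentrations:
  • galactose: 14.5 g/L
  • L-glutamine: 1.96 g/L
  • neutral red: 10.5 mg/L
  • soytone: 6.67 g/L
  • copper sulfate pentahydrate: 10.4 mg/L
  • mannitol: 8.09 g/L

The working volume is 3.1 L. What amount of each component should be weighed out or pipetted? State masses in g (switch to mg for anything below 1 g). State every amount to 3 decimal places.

galactose 44.950 g; L-glutamine 6.076 g; neutral red 32.550 mg; soytone 20.677 g; copper sulfate pentahydrate 32.240 mg; mannitol 25.079 g

Scale factor relative to 1 L: 3.1.
galactose: 14.5 g/L × 3.1 L = 44.950 g
L-glutamine: 1.96 g/L × 3.1 L = 6.076 g
neutral red: 10.5 mg/L × 3.1 L = 32.550 mg
soytone: 6.67 g/L × 3.1 L = 20.677 g
copper sulfate pentahydrate: 10.4 mg/L × 3.1 L = 32.240 mg
mannitol: 8.09 g/L × 3.1 L = 25.079 g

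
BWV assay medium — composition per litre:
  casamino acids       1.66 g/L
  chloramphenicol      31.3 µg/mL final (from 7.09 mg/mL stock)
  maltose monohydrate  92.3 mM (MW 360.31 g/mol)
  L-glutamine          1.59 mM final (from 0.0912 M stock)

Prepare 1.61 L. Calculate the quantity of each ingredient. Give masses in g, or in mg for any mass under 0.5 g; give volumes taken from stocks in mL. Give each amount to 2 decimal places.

Scale factor relative to 1 L: 1.61.
casamino acids: 1.66 g/L × 1.61 L = 2.67 g
chloramphenicol: V = C2·V2/C1 = 31.3 µg/mL × 1610 mL ÷ 7090 µg/mL = 7.11 mL
maltose monohydrate: 92.3 mmol/L × 360.31 g/mol × 1.61 L ÷ 1000 = 53.54 g
L-glutamine: dilute stock: 1.59 mM × 1610 mL ÷ 91.2 mM = 28.07 mL

casamino acids 2.67 g; chloramphenicol 7.11 mL; maltose monohydrate 53.54 g; L-glutamine 28.07 mL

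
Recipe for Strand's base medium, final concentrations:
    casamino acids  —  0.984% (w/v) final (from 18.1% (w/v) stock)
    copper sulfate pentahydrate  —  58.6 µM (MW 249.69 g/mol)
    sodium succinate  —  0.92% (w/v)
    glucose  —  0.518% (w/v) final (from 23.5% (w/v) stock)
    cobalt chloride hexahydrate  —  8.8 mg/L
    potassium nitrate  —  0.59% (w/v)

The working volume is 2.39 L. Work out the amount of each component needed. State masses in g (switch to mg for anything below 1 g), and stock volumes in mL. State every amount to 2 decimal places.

Working volume: 2.39 L.
casamino acids: V = C2·V2/C1 = 0.984% ÷ 18.1% × 2390 mL = 129.93 mL
copper sulfate pentahydrate: 58.6 µmol/L × 249.69 g/mol × 2.39 L ÷ 1000 = 34.97 mg
sodium succinate: 0.92% w/v = 9.2 g/L → 9.2 × 2.39 L = 21.99 g
glucose: C1V1 = C2V2 → 0.518% ÷ 23.5% × 2390 mL = 52.68 mL
cobalt chloride hexahydrate: 8.8 mg/L × 2.39 L = 21.03 mg
potassium nitrate: 0.59 g per 100 mL × 2390 mL ÷ 100 = 14.10 g

casamino acids 129.93 mL; copper sulfate pentahydrate 34.97 mg; sodium succinate 21.99 g; glucose 52.68 mL; cobalt chloride hexahydrate 21.03 mg; potassium nitrate 14.10 g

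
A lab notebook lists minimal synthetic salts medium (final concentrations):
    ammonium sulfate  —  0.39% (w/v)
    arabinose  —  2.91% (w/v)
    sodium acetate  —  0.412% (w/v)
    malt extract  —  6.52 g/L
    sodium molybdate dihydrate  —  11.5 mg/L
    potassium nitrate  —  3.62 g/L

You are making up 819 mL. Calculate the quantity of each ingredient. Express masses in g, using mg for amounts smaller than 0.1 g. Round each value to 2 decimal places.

Working volume: 819 mL = 0.819 L.
ammonium sulfate: 0.39% w/v = 3.9 g/L → 3.9 × 0.819 L = 3.19 g
arabinose: 2.91 g per 100 mL × 819 mL ÷ 100 = 23.83 g
sodium acetate: 0.412% w/v = 4.12 g/L → 4.12 × 0.819 L = 3.37 g
malt extract: 6.52 g/L × 0.819 L = 5.34 g
sodium molybdate dihydrate: 11.5 mg/L × 0.819 L = 9.42 mg
potassium nitrate: 3.62 g/L × 0.819 L = 2.96 g

ammonium sulfate 3.19 g; arabinose 23.83 g; sodium acetate 3.37 g; malt extract 5.34 g; sodium molybdate dihydrate 9.42 mg; potassium nitrate 2.96 g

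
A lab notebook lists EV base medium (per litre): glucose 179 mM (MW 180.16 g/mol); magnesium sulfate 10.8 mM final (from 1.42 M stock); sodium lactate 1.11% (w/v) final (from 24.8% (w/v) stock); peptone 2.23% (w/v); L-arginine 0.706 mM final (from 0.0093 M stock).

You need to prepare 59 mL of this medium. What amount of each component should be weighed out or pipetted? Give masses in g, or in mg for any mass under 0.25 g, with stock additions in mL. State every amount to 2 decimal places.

glucose 1.90 g; magnesium sulfate 0.45 mL; sodium lactate 2.64 mL; peptone 1.32 g; L-arginine 4.48 mL

Working volume: 59 mL = 0.059 L.
glucose: 179 mmol/L × 180.16 g/mol × 0.059 L ÷ 1000 = 1.90 g
magnesium sulfate: C1V1 = C2V2 → 10.8 mM × 59 mL ÷ 1420 mM = 0.45 mL
sodium lactate: dilute stock: 1.11% ÷ 24.8% × 59 mL = 2.64 mL
peptone: 2.23% w/v = 22.3 g/L → 22.3 × 0.059 L = 1.32 g
L-arginine: C1V1 = C2V2 → 0.706 mM × 59 mL ÷ 9.3 mM = 4.48 mL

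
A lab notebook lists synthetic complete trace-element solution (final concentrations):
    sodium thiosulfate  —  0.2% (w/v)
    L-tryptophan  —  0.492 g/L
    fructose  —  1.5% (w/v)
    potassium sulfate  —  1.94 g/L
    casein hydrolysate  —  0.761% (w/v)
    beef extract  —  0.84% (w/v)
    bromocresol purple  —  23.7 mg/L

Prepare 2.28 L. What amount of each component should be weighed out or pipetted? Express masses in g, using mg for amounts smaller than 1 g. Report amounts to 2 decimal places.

sodium thiosulfate 4.56 g; L-tryptophan 1.12 g; fructose 34.20 g; potassium sulfate 4.42 g; casein hydrolysate 17.35 g; beef extract 19.15 g; bromocresol purple 54.04 mg

Scale factor relative to 1 L: 2.28.
sodium thiosulfate: 0.2 g per 100 mL × 2280 mL ÷ 100 = 4.56 g
L-tryptophan: 0.492 g/L × 2.28 L = 1.12 g
fructose: 1.5% w/v = 15 g/L → 15 × 2.28 L = 34.20 g
potassium sulfate: 1.94 g/L × 2.28 L = 4.42 g
casein hydrolysate: 0.761 g per 100 mL × 2280 mL ÷ 100 = 17.35 g
beef extract: 0.84 g per 100 mL × 2280 mL ÷ 100 = 19.15 g
bromocresol purple: 23.7 mg/L × 2.28 L = 54.04 mg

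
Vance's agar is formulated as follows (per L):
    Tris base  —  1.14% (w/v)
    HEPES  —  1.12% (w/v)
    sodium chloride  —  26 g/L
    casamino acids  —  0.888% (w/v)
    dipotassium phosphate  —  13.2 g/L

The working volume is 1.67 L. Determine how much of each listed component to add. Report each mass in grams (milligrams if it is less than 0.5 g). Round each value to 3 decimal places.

Working volume: 1.67 L.
Tris base: 1.14 g per 100 mL × 1670 mL ÷ 100 = 19.038 g
HEPES: 1.12% w/v = 11.2 g/L → 11.2 × 1.67 L = 18.704 g
sodium chloride: 26 g/L × 1.67 L = 43.420 g
casamino acids: 0.888 g per 100 mL × 1670 mL ÷ 100 = 14.830 g
dipotassium phosphate: 13.2 g/L × 1.67 L = 22.044 g

Tris base 19.038 g; HEPES 18.704 g; sodium chloride 43.420 g; casamino acids 14.830 g; dipotassium phosphate 22.044 g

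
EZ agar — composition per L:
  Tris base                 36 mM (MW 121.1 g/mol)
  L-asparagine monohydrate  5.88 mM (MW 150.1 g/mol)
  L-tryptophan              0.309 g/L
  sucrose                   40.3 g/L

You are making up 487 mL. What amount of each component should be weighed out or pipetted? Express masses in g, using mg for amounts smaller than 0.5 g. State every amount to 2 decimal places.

Tris base 2.12 g; L-asparagine monohydrate 429.82 mg; L-tryptophan 150.48 mg; sucrose 19.63 g

Scale factor relative to 1 L: 0.487.
Tris base: 36 mmol/L × 121.1 g/mol × 0.487 L ÷ 1000 = 2.12 g
L-asparagine monohydrate: 5.88 mmol/L × 150.1 mg/mmol × 0.487 L = 429.82 mg
L-tryptophan: 0.309 g/L × 0.487 L = 0.150483 g = 150.48 mg
sucrose: 40.3 g/L × 0.487 L = 19.63 g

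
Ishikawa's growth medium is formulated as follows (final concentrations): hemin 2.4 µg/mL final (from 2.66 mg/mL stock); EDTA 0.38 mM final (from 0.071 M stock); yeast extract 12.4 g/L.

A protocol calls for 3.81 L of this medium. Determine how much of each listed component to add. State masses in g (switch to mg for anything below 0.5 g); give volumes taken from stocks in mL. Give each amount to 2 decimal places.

hemin 3.44 mL; EDTA 20.39 mL; yeast extract 47.24 g

Scale factor relative to 1 L: 3.81.
hemin: dilute stock: 2.4 µg/mL × 3810 mL ÷ 2660 µg/mL = 3.44 mL
EDTA: C1V1 = C2V2 → 0.38 mM × 3810 mL ÷ 71 mM = 20.39 mL
yeast extract: 12.4 g/L × 3.81 L = 47.24 g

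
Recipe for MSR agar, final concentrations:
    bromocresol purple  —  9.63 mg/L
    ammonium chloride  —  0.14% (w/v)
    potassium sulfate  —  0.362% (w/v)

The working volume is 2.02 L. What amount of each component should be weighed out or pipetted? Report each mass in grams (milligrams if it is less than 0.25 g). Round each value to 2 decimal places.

Scale factor relative to 1 L: 2.02.
bromocresol purple: 9.63 mg/L × 2.02 L = 19.45 mg
ammonium chloride: 0.14% w/v = 1.4 g/L → 1.4 × 2.02 L = 2.83 g
potassium sulfate: 0.362% w/v = 3.62 g/L → 3.62 × 2.02 L = 7.31 g

bromocresol purple 19.45 mg; ammonium chloride 2.83 g; potassium sulfate 7.31 g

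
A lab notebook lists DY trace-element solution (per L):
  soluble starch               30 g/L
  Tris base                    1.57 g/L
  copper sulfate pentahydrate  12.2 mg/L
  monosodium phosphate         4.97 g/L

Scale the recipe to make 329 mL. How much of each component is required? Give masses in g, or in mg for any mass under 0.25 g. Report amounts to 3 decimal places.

Target volume = 329 mL = 0.329 L.
soluble starch: 30 g/L × 0.329 L = 9.870 g
Tris base: 1.57 g/L × 0.329 L = 0.517 g
copper sulfate pentahydrate: 12.2 mg/L × 0.329 L = 4.014 mg
monosodium phosphate: 4.97 g/L × 0.329 L = 1.635 g

soluble starch 9.870 g; Tris base 0.517 g; copper sulfate pentahydrate 4.014 mg; monosodium phosphate 1.635 g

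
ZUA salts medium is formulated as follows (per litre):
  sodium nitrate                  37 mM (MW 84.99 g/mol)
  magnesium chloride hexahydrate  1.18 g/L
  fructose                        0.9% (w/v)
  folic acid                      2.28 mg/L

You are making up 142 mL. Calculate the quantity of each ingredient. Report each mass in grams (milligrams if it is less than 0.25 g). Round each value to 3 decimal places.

Working volume: 142 mL = 0.142 L.
sodium nitrate: 37 mmol/L × 84.99 g/mol × 0.142 L ÷ 1000 = 0.447 g
magnesium chloride hexahydrate: 1.18 g/L × 0.142 L = 0.16756 g = 167.560 mg
fructose: 0.9 g per 100 mL × 142 mL ÷ 100 = 1.278 g
folic acid: 2.28 mg/L × 0.142 L = 0.324 mg

sodium nitrate 0.447 g; magnesium chloride hexahydrate 167.560 mg; fructose 1.278 g; folic acid 0.324 mg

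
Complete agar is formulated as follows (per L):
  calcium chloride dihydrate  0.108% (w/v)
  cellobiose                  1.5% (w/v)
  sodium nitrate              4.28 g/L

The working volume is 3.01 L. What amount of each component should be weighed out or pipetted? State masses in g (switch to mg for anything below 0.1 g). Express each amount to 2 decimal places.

calcium chloride dihydrate 3.25 g; cellobiose 45.15 g; sodium nitrate 12.88 g

Working volume: 3.01 L.
calcium chloride dihydrate: 0.108 g per 100 mL × 3010 mL ÷ 100 = 3.25 g
cellobiose: 1.5% w/v = 15 g/L → 15 × 3.01 L = 45.15 g
sodium nitrate: 4.28 g/L × 3.01 L = 12.88 g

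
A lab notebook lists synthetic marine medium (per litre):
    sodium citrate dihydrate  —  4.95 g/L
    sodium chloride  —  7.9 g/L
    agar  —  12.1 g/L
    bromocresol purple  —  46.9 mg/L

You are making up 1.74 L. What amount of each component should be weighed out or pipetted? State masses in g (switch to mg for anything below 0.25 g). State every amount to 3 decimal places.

Working volume: 1.74 L.
sodium citrate dihydrate: 4.95 g/L × 1.74 L = 8.613 g
sodium chloride: 7.9 g/L × 1.74 L = 13.746 g
agar: 12.1 g/L × 1.74 L = 21.054 g
bromocresol purple: 46.9 mg/L × 1.74 L = 81.606 mg

sodium citrate dihydrate 8.613 g; sodium chloride 13.746 g; agar 21.054 g; bromocresol purple 81.606 mg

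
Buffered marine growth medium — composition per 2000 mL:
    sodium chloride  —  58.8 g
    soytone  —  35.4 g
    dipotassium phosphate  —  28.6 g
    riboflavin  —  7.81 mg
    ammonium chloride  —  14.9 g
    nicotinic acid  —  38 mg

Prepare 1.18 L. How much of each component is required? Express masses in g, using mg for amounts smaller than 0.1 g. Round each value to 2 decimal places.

sodium chloride 34.69 g; soytone 20.89 g; dipotassium phosphate 16.87 g; riboflavin 4.61 mg; ammonium chloride 8.79 g; nicotinic acid 22.42 mg

Ratio of target to recipe volume: 1180 / 2000 = 0.59.
sodium chloride: 58.8 g × (1180 mL / 2000 mL) = 34.69 g
soytone: 35.4 g × (1180 mL / 2000 mL) = 20.89 g
dipotassium phosphate: 28.6 g × (1180 mL / 2000 mL) = 16.87 g
riboflavin: 7.81 mg × (1180 mL / 2000 mL) = 4.61 mg
ammonium chloride: 14.9 g × (1180 mL / 2000 mL) = 8.79 g
nicotinic acid: 38 mg × (1180 mL / 2000 mL) = 22.42 mg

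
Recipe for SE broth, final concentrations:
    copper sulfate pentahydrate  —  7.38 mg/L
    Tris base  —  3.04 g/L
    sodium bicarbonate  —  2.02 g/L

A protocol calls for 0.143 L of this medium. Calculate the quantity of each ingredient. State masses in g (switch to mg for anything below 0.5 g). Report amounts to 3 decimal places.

copper sulfate pentahydrate 1.055 mg; Tris base 434.720 mg; sodium bicarbonate 288.860 mg

Scale factor relative to 1 L: 0.143.
copper sulfate pentahydrate: 7.38 mg/L × 0.143 L = 1.055 mg
Tris base: 3.04 g/L × 0.143 L = 0.43472 g = 434.720 mg
sodium bicarbonate: 2.02 g/L × 0.143 L = 0.28886 g = 288.860 mg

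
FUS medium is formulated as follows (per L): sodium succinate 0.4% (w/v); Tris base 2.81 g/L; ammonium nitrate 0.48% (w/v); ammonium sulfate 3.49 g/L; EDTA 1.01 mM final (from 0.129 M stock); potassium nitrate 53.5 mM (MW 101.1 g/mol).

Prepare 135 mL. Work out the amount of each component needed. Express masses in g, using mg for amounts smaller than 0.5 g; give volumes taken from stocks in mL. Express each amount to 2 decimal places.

Working volume: 135 mL = 0.135 L.
sodium succinate: 0.4% w/v = 4 g/L → 4 × 0.135 L = 0.54 g
Tris base: 2.81 g/L × 0.135 L = 0.37935 g = 379.35 mg
ammonium nitrate: 0.48 g per 100 mL × 135 mL ÷ 100 = 0.65 g
ammonium sulfate: 3.49 g/L × 0.135 L = 0.47115 g = 471.15 mg
EDTA: V = C2·V2/C1 = 1.01 mM × 135 mL ÷ 129 mM = 1.06 mL
potassium nitrate: 53.5 mmol/L × 101.1 g/mol × 0.135 L ÷ 1000 = 0.73 g

sodium succinate 0.54 g; Tris base 379.35 mg; ammonium nitrate 0.65 g; ammonium sulfate 471.15 mg; EDTA 1.06 mL; potassium nitrate 0.73 g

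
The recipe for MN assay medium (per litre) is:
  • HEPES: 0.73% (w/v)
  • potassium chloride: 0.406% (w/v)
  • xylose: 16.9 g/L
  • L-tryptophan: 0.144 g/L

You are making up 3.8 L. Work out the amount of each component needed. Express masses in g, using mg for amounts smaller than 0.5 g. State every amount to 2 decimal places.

HEPES 27.74 g; potassium chloride 15.43 g; xylose 64.22 g; L-tryptophan 0.55 g

Working volume: 3.8 L.
HEPES: 0.73% w/v = 7.3 g/L → 7.3 × 3.8 L = 27.74 g
potassium chloride: 0.406 g per 100 mL × 3800 mL ÷ 100 = 15.43 g
xylose: 16.9 g/L × 3.8 L = 64.22 g
L-tryptophan: 0.144 g/L × 3.8 L = 0.55 g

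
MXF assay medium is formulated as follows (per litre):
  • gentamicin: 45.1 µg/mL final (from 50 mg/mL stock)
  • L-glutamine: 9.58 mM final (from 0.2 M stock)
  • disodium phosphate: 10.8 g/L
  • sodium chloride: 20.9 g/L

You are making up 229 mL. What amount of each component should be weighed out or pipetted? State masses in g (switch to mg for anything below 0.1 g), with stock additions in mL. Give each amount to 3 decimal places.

gentamicin 0.207 mL; L-glutamine 10.969 mL; disodium phosphate 2.473 g; sodium chloride 4.786 g

Target volume = 229 mL = 0.229 L.
gentamicin: dilute stock: 45.1 µg/mL × 229 mL ÷ 50000 µg/mL = 0.207 mL
L-glutamine: V = C2·V2/C1 = 9.58 mM × 229 mL ÷ 200 mM = 10.969 mL
disodium phosphate: 10.8 g/L × 0.229 L = 2.473 g
sodium chloride: 20.9 g/L × 0.229 L = 4.786 g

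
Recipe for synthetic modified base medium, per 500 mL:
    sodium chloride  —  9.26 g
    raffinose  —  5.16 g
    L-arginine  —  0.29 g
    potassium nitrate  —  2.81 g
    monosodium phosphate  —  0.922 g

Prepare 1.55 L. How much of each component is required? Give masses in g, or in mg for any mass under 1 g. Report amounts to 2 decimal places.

Ratio of target to recipe volume: 1550 / 500 = 3.1.
sodium chloride: 9.26 g × (1550 mL / 500 mL) = 28.71 g
raffinose: 5.16 g × (1550 mL / 500 mL) = 16.00 g
L-arginine: 0.29 g × (1550 mL / 500 mL) = 0.899 g = 899.00 mg
potassium nitrate: 2.81 g × (1550 mL / 500 mL) = 8.71 g
monosodium phosphate: 0.922 g × (1550 mL / 500 mL) = 2.86 g

sodium chloride 28.71 g; raffinose 16.00 g; L-arginine 899.00 mg; potassium nitrate 8.71 g; monosodium phosphate 2.86 g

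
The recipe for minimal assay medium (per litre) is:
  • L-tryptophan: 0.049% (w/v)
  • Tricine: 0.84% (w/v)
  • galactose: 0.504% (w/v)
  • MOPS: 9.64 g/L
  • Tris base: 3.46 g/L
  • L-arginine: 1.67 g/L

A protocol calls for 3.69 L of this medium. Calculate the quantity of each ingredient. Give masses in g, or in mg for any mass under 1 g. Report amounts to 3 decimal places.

L-tryptophan 1.808 g; Tricine 30.996 g; galactose 18.598 g; MOPS 35.572 g; Tris base 12.767 g; L-arginine 6.162 g

Scale factor relative to 1 L: 3.69.
L-tryptophan: 0.049 g per 100 mL × 3690 mL ÷ 100 = 1.808 g
Tricine: 0.84 g per 100 mL × 3690 mL ÷ 100 = 30.996 g
galactose: 0.504 g per 100 mL × 3690 mL ÷ 100 = 18.598 g
MOPS: 9.64 g/L × 3.69 L = 35.572 g
Tris base: 3.46 g/L × 3.69 L = 12.767 g
L-arginine: 1.67 g/L × 3.69 L = 6.162 g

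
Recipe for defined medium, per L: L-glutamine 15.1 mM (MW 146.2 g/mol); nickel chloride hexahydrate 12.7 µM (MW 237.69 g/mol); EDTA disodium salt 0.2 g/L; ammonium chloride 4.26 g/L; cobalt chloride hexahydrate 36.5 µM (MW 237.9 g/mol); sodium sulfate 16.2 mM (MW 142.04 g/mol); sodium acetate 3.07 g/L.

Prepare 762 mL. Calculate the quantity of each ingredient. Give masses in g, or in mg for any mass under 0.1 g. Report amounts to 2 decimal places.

Working volume: 762 mL = 0.762 L.
L-glutamine: 15.1 mmol/L × 146.2 g/mol × 0.762 L ÷ 1000 = 1.68 g
nickel chloride hexahydrate: 12.7 µmol/L × 237.69 g/mol × 0.762 L ÷ 1000 = 2.30 mg
EDTA disodium salt: 0.2 g/L × 0.762 L = 0.15 g
ammonium chloride: 4.26 g/L × 0.762 L = 3.25 g
cobalt chloride hexahydrate: 36.5 µmol/L × 237.9 g/mol × 0.762 L ÷ 1000 = 6.62 mg
sodium sulfate: 16.2 mmol/L × 142.04 g/mol × 0.762 L ÷ 1000 = 1.75 g
sodium acetate: 3.07 g/L × 0.762 L = 2.34 g

L-glutamine 1.68 g; nickel chloride hexahydrate 2.30 mg; EDTA disodium salt 0.15 g; ammonium chloride 3.25 g; cobalt chloride hexahydrate 6.62 mg; sodium sulfate 1.75 g; sodium acetate 2.34 g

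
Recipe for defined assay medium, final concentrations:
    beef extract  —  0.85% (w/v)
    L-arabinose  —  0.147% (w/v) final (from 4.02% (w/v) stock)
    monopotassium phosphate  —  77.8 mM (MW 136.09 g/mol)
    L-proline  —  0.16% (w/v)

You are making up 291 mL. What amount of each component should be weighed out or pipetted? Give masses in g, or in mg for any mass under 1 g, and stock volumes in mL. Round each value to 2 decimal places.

beef extract 2.47 g; L-arabinose 10.64 mL; monopotassium phosphate 3.08 g; L-proline 465.60 mg

Working volume: 291 mL = 0.291 L.
beef extract: 0.85% w/v = 8.5 g/L → 8.5 × 0.291 L = 2.47 g
L-arabinose: dilute stock: 0.147% ÷ 4.02% × 291 mL = 10.64 mL
monopotassium phosphate: 77.8 mmol/L × 136.09 g/mol × 0.291 L ÷ 1000 = 3.08 g
L-proline: 0.16 g per 100 mL × 291 mL ÷ 100 = 0.4656 g = 465.60 mg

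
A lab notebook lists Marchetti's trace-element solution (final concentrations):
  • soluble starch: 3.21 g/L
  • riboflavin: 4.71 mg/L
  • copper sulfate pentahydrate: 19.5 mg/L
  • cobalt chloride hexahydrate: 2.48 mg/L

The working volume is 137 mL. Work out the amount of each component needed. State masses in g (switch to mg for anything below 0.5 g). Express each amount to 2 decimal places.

soluble starch 439.77 mg; riboflavin 0.65 mg; copper sulfate pentahydrate 2.67 mg; cobalt chloride hexahydrate 0.34 mg

Working volume: 137 mL = 0.137 L.
soluble starch: 3.21 g/L × 0.137 L = 0.43977 g = 439.77 mg
riboflavin: 4.71 mg/L × 0.137 L = 0.65 mg
copper sulfate pentahydrate: 19.5 mg/L × 0.137 L = 2.67 mg
cobalt chloride hexahydrate: 2.48 mg/L × 0.137 L = 0.34 mg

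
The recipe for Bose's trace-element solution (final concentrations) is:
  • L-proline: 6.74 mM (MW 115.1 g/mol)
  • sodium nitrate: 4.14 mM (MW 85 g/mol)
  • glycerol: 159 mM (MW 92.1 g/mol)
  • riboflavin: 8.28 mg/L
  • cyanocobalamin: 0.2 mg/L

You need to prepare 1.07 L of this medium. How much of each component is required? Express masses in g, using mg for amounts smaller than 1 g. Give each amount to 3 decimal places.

L-proline 830.078 mg; sodium nitrate 376.533 mg; glycerol 15.669 g; riboflavin 8.860 mg; cyanocobalamin 0.214 mg

Working volume: 1.07 L.
L-proline: 6.74 mmol/L × 115.1 mg/mmol × 1.07 L = 830.078 mg
sodium nitrate: 4.14 mmol/L × 85 mg/mmol × 1.07 L = 376.533 mg
glycerol: 159 mmol/L × 92.1 g/mol × 1.07 L ÷ 1000 = 15.669 g
riboflavin: 8.28 mg/L × 1.07 L = 8.860 mg
cyanocobalamin: 0.2 mg/L × 1.07 L = 0.214 mg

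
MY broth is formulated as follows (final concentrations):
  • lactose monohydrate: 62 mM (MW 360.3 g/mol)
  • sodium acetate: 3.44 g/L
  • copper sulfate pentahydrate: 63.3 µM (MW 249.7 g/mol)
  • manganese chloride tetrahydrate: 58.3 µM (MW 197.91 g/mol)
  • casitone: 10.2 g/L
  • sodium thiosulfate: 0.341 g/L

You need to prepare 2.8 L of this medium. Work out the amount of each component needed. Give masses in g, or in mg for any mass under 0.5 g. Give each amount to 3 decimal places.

Working volume: 2.8 L.
lactose monohydrate: 62 mmol/L × 360.3 g/mol × 2.8 L ÷ 1000 = 62.548 g
sodium acetate: 3.44 g/L × 2.8 L = 9.632 g
copper sulfate pentahydrate: 63.3 µmol/L × 249.7 g/mol × 2.8 L ÷ 1000 = 44.257 mg
manganese chloride tetrahydrate: 58.3 µmol/L × 197.91 g/mol × 2.8 L ÷ 1000 = 32.307 mg
casitone: 10.2 g/L × 2.8 L = 28.560 g
sodium thiosulfate: 0.341 g/L × 2.8 L = 0.955 g

lactose monohydrate 62.548 g; sodium acetate 9.632 g; copper sulfate pentahydrate 44.257 mg; manganese chloride tetrahydrate 32.307 mg; casitone 28.560 g; sodium thiosulfate 0.955 g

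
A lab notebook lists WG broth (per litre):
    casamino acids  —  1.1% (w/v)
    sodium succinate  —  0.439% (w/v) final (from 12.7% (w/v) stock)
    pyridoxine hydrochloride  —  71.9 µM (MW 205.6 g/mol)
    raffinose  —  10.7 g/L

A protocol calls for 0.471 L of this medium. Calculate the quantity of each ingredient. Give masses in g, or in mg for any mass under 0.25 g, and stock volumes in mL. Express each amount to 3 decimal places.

casamino acids 5.181 g; sodium succinate 16.281 mL; pyridoxine hydrochloride 6.963 mg; raffinose 5.040 g

Working volume: 0.471 L.
casamino acids: 1.1% w/v = 11 g/L → 11 × 0.471 L = 5.181 g
sodium succinate: V = C2·V2/C1 = 0.439% ÷ 12.7% × 471 mL = 16.281 mL
pyridoxine hydrochloride: 71.9 µmol/L × 205.6 g/mol × 0.471 L ÷ 1000 = 6.963 mg
raffinose: 10.7 g/L × 0.471 L = 5.040 g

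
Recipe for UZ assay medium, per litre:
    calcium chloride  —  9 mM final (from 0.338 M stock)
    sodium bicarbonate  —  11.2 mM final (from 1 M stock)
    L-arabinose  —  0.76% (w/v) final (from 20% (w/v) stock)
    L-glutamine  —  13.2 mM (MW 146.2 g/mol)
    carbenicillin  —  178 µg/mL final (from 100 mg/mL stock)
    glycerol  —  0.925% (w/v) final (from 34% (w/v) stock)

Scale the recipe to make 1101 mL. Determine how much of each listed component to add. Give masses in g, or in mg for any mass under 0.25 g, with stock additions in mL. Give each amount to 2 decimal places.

Working volume: 1101 mL = 1.101 L.
calcium chloride: C1V1 = C2V2 → 9 mM × 1101 mL ÷ 338 mM = 29.32 mL
sodium bicarbonate: C1V1 = C2V2 → 11.2 mM × 1101 mL ÷ 1000 mM = 12.33 mL
L-arabinose: C1V1 = C2V2 → 0.76% ÷ 20% × 1101 mL = 41.84 mL
L-glutamine: 13.2 mmol/L × 146.2 g/mol × 1.101 L ÷ 1000 = 2.12 g
carbenicillin: dilute stock: 178 µg/mL × 1101 mL ÷ 100000 µg/mL = 1.96 mL
glycerol: C1V1 = C2V2 → 0.925% ÷ 34% × 1101 mL = 29.95 mL

calcium chloride 29.32 mL; sodium bicarbonate 12.33 mL; L-arabinose 41.84 mL; L-glutamine 2.12 g; carbenicillin 1.96 mL; glycerol 29.95 mL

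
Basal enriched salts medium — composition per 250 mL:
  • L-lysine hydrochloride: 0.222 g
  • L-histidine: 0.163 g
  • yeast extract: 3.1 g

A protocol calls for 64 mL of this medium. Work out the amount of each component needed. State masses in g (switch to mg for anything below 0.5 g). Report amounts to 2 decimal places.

Scale factor = 64 mL / 250 mL = 0.256.
L-lysine hydrochloride: 0.222 g × (64 mL / 250 mL) = 0.056832 g = 56.83 mg
L-histidine: 0.163 g × (64 mL / 250 mL) = 0.041728 g = 41.73 mg
yeast extract: 3.1 g × (64 mL / 250 mL) = 0.79 g

L-lysine hydrochloride 56.83 mg; L-histidine 41.73 mg; yeast extract 0.79 g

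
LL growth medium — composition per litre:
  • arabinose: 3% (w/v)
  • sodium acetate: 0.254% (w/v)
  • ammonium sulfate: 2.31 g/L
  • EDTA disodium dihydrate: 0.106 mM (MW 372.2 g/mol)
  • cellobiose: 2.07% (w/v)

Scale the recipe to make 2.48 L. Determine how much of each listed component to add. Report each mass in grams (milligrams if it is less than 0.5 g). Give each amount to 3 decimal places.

arabinose 74.400 g; sodium acetate 6.299 g; ammonium sulfate 5.729 g; EDTA disodium dihydrate 97.844 mg; cellobiose 51.336 g

Scale factor relative to 1 L: 2.48.
arabinose: 3% w/v = 30 g/L → 30 × 2.48 L = 74.400 g
sodium acetate: 0.254 g per 100 mL × 2480 mL ÷ 100 = 6.299 g
ammonium sulfate: 2.31 g/L × 2.48 L = 5.729 g
EDTA disodium dihydrate: 0.106 mmol/L × 372.2 mg/mmol × 2.48 L = 97.844 mg
cellobiose: 2.07 g per 100 mL × 2480 mL ÷ 100 = 51.336 g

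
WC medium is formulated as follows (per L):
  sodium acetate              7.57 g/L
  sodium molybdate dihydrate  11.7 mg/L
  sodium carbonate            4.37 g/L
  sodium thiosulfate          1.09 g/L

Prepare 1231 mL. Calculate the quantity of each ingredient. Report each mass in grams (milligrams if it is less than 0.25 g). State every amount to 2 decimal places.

Working volume: 1231 mL = 1.231 L.
sodium acetate: 7.57 g/L × 1.231 L = 9.32 g
sodium molybdate dihydrate: 11.7 mg/L × 1.231 L = 14.40 mg
sodium carbonate: 4.37 g/L × 1.231 L = 5.38 g
sodium thiosulfate: 1.09 g/L × 1.231 L = 1.34 g

sodium acetate 9.32 g; sodium molybdate dihydrate 14.40 mg; sodium carbonate 5.38 g; sodium thiosulfate 1.34 g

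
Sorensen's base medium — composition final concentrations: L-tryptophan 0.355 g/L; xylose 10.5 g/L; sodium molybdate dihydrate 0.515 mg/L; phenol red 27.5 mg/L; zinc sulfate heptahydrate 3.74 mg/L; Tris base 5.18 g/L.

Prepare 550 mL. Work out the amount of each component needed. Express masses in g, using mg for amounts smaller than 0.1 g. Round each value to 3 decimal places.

Working volume: 550 mL = 0.55 L.
L-tryptophan: 0.355 g/L × 0.55 L = 0.195 g
xylose: 10.5 g/L × 0.55 L = 5.775 g
sodium molybdate dihydrate: 0.515 mg/L × 0.55 L = 0.283 mg
phenol red: 27.5 mg/L × 0.55 L = 15.125 mg
zinc sulfate heptahydrate: 3.74 mg/L × 0.55 L = 2.057 mg
Tris base: 5.18 g/L × 0.55 L = 2.849 g

L-tryptophan 0.195 g; xylose 5.775 g; sodium molybdate dihydrate 0.283 mg; phenol red 15.125 mg; zinc sulfate heptahydrate 2.057 mg; Tris base 2.849 g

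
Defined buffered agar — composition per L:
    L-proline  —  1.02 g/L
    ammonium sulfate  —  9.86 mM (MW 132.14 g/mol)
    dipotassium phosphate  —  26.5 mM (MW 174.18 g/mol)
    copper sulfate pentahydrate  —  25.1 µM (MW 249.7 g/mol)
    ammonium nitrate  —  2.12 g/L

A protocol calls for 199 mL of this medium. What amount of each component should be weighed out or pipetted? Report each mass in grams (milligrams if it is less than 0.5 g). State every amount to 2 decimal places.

Target volume = 199 mL = 0.199 L.
L-proline: 1.02 g/L × 0.199 L = 0.20298 g = 202.98 mg
ammonium sulfate: 9.86 mmol/L × 132.14 mg/mmol × 0.199 L = 259.28 mg
dipotassium phosphate: 26.5 mmol/L × 174.18 g/mol × 0.199 L ÷ 1000 = 0.92 g
copper sulfate pentahydrate: 25.1 µmol/L × 249.7 g/mol × 0.199 L ÷ 1000 = 1.25 mg
ammonium nitrate: 2.12 g/L × 0.199 L = 0.42188 g = 421.88 mg

L-proline 202.98 mg; ammonium sulfate 259.28 mg; dipotassium phosphate 0.92 g; copper sulfate pentahydrate 1.25 mg; ammonium nitrate 421.88 mg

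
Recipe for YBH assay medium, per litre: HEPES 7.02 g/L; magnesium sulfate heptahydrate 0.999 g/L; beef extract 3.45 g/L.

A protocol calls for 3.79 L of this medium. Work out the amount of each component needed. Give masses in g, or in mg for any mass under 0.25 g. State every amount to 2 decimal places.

Scale factor relative to 1 L: 3.79.
HEPES: 7.02 g/L × 3.79 L = 26.61 g
magnesium sulfate heptahydrate: 0.999 g/L × 3.79 L = 3.79 g
beef extract: 3.45 g/L × 3.79 L = 13.08 g

HEPES 26.61 g; magnesium sulfate heptahydrate 3.79 g; beef extract 13.08 g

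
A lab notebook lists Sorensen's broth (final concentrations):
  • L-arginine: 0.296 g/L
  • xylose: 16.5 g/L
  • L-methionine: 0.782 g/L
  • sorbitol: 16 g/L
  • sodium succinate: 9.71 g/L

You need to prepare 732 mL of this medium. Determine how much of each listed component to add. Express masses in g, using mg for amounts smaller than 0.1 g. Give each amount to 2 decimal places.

Target volume = 732 mL = 0.732 L.
L-arginine: 0.296 g/L × 0.732 L = 0.22 g
xylose: 16.5 g/L × 0.732 L = 12.08 g
L-methionine: 0.782 g/L × 0.732 L = 0.57 g
sorbitol: 16 g/L × 0.732 L = 11.71 g
sodium succinate: 9.71 g/L × 0.732 L = 7.11 g

L-arginine 0.22 g; xylose 12.08 g; L-methionine 0.57 g; sorbitol 11.71 g; sodium succinate 7.11 g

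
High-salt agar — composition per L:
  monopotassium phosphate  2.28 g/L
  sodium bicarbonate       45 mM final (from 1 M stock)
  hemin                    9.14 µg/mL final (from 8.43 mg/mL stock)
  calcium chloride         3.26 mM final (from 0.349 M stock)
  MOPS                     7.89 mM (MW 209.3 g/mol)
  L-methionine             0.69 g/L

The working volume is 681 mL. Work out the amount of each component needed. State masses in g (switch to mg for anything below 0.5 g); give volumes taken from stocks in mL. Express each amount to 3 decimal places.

monopotassium phosphate 1.553 g; sodium bicarbonate 30.645 mL; hemin 0.738 mL; calcium chloride 6.361 mL; MOPS 1.125 g; L-methionine 469.890 mg

Working volume: 681 mL = 0.681 L.
monopotassium phosphate: 2.28 g/L × 0.681 L = 1.553 g
sodium bicarbonate: C1V1 = C2V2 → 45 mM × 681 mL ÷ 1000 mM = 30.645 mL
hemin: dilute stock: 9.14 µg/mL × 681 mL ÷ 8430 µg/mL = 0.738 mL
calcium chloride: V = C2·V2/C1 = 3.26 mM × 681 mL ÷ 349 mM = 6.361 mL
MOPS: 7.89 mmol/L × 209.3 g/mol × 0.681 L ÷ 1000 = 1.125 g
L-methionine: 0.69 g/L × 0.681 L = 0.46989 g = 469.890 mg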